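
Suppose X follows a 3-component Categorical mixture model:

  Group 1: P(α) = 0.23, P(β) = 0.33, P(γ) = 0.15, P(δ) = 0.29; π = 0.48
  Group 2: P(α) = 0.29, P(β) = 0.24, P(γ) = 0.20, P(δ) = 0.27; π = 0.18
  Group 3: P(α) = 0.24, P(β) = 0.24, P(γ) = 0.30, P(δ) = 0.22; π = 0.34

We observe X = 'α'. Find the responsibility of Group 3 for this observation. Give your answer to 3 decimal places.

The responsibility of component k is π_k f_k(x) divided by Σ_j π_j f_j(x).
Categorical probabilities:
  f_1 = P(α | comp) = 0.23
  f_2 = P(α | comp) = 0.29
  f_3 = P(α | comp) = 0.24
Multiply by the mixture weights:
  π_1·f_1 = 0.48 × 0.23 = 0.1104
  π_2·f_2 = 0.18 × 0.29 = 0.0522
  π_3·f_3 = 0.34 × 0.24 = 0.0816
Denominator: 0.1104 + 0.0522 + 0.0816 = 0.2442
P(Group 3 | data) = 0.0816 / 0.2442 ≈ 0.334

0.334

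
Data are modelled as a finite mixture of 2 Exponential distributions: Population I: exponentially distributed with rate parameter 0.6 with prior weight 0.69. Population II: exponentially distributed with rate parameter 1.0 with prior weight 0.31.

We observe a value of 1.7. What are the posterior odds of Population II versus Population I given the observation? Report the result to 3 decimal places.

Only the two components matter; the odds are (π_i f_i(x)) / (π_j f_j(x)).
Exponential densities:
  L_I = 0.216357
  L_II = 0.182684
Posterior odds = (π_II·L_II) / (π_I·L_I) = (0.31·0.182684) / (0.69·0.216357) = 0.0566319 / 0.149286 ≈ 0.379

0.379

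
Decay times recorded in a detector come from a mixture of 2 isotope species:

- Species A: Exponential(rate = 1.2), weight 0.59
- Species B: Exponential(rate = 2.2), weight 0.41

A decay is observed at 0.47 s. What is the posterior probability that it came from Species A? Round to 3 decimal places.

0.557

P(component k | x) = π_k·f_k(x) / marginal(x), where marginal(x) = Σ_j π_j·f_j(x).
Evaluate each component's likelihood at the observed value:
  f_A = 1.2·e^(−1.2·0.47) = 1.2·e^(−0.5640) = 0.682715
  f_B = 2.2·e^(−2.2·0.47) = 2.2·e^(−1.0340) = 0.78228
Unnormalised posteriors:
  π_A·f_A = 0.59 × 0.682715 = 0.402802
  π_B·f_B = 0.41 × 0.78228 = 0.320735
Denominator: 0.402802 + 0.320735 = 0.723536
Responsibility of Species A: 0.402802 / 0.723536 ≈ 0.557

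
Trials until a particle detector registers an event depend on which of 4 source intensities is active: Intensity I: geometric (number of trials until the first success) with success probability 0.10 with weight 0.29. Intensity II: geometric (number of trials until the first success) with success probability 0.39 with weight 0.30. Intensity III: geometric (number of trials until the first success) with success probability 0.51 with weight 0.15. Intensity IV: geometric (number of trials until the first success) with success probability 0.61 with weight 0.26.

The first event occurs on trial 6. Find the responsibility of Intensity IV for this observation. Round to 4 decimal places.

Posterior ∝ prior × likelihood, so P(k | x) ∝ π_k f_k(x); normalise over all components.
Component likelihoods at x = 6:
  L_I = 0.10·(1−0.10)^5 = 0.10·0.59049 = 0.059049
  L_II = 0.39·(1−0.39)^5 = 0.39·0.0844596 = 0.0329393
  L_III = 0.51·(1−0.51)^5 = 0.51·0.0282475 = 0.0144062
  L_IV = 0.61·(1−0.61)^5 = 0.61·0.00902242 = 0.00550368
Weight by the priors:
  π_I·L_I = 0.29 × 0.059049 = 0.0171242
  π_II·L_II = 0.30 × 0.0329393 = 0.00988178
  π_III·L_III = 0.15 × 0.0144062 = 0.00216094
  π_IV·L_IV = 0.26 × 0.00550368 = 0.00143096
Evidence: 0.0171242 + 0.00988178 + 0.00216094 + 0.00143096 = 0.0305979
P(Intensity IV | data) ≈ 0.0468

0.0468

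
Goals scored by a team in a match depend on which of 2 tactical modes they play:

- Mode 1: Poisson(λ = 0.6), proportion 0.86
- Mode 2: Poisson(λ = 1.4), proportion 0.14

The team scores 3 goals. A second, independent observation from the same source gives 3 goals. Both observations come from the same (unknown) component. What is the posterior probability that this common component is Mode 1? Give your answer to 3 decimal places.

0.159

P(component k | x) = w_k·f_k(x) / marginal(x), where marginal(x) = Σ_j w_j·f_j(x).
Since both observations come from the same component, the likelihood for component k is f_k(x₁)·f_k(x₂).
  f_1 = [e^(−0.6)·0.6^3/3! = 0.0197572] × [0.0197572] = 0.000390348
  f_2 = [e^(−1.4)·1.4^3/3! = 0.112777] × [0.112777] = 0.0127187
Weight by the priors:
  w_1·f_1 = 0.86 × 0.000390348 = 0.000335699
  w_2·f_2 = 0.14 × 0.0127187 = 0.00178061
Evidence: 0.000335699 + 0.00178061 = 0.00211631
Responsibility of Mode 1: 0.000335699 / 0.00211631 ≈ 0.159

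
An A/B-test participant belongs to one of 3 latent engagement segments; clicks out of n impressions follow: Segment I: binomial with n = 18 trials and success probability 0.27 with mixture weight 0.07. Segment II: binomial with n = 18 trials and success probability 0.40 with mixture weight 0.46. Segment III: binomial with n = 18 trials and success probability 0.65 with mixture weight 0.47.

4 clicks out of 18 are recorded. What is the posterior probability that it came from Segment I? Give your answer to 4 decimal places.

The responsibility of component k is π_k f_k(x) divided by Σ_j π_j f_j(x).
Evaluate each component's likelihood at the observed value:
  f_I = C(18,4)·0.27^4·0.73^14 = 3060·0.00531441·0.0122045 = 0.198471
  f_II = C(18,4)·0.40^4·0.60^14 = 3060·0.0256·0.000783642 = 0.0613874
  f_III = C(18,4)·0.65^4·0.35^14 = 3060·0.178506·4.13955e-07 = 0.000226114
Unnormalised posteriors:
  π_I·f_I = 0.07 × 0.198471 = 0.013893
  π_II·f_II = 0.46 × 0.0613874 = 0.0282382
  π_III·f_III = 0.47 × 0.000226114 = 0.000106274
Marginal: 0.013893 + 0.0282382 + 0.000106274 = 0.0422374
So the posterior for Segment I is 0.013893 / 0.0422374 ≈ 0.3289.

0.3289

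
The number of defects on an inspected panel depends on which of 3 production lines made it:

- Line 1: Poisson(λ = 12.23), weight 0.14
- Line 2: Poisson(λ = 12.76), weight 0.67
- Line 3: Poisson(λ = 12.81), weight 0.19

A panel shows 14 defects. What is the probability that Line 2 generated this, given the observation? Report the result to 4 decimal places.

0.6752

P(component k | x) = π_k·f_k(x) / marginal(x), where marginal(x) = Σ_j π_j·f_j(x).
Poisson probabilities:
  f_1 = e^(−12.23)·12.23^14/14! = 0.0937865
  f_2 = e^(−12.76)·12.76^14/14! = 0.0999778
  f_3 = e^(−12.81)·12.81^14/14! = 0.100454
Prior × likelihood for each component:
  π_1·f_1 = 0.14 × 0.0937865 = 0.0131301
  π_2·f_2 = 0.67 × 0.0999778 = 0.0669851
  π_3·f_3 = 0.19 × 0.100454 = 0.0190863
Marginal: 0.0131301 + 0.0669851 + 0.0190863 = 0.0992015
Responsibility of Line 2: 0.0669851 / 0.0992015 ≈ 0.6752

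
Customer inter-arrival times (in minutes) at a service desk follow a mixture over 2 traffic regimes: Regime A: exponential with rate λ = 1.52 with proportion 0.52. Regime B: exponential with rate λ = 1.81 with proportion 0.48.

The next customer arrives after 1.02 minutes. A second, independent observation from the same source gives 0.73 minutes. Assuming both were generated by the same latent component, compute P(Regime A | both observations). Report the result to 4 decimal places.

By Bayes' theorem, P(k | x) = π_k f_k(x) / Σ_j π_j f_j(x).
Since both observations come from the same component, the likelihood for component k is f_k(x₁)·f_k(x₂).
  L_A = [1.52·e^(−1.52·1.02) = 1.52·e^(−1.5504) = 0.322488] × [0.50113] = 0.161608
  L_B = [1.81·e^(−1.81·1.02) = 1.81·e^(−1.8462) = 0.285683] × [0.482887] = 0.137952
Multiply by the mixture weights:
  π_A·L_A = 0.52 × 0.161608 = 0.0840364
  π_B·L_B = 0.48 × 0.137952 = 0.0662172
Sum: 0.0840364 + 0.0662172 = 0.150254
P(Regime A | data) = 0.0840364 / 0.150254 ≈ 0.5593

0.5593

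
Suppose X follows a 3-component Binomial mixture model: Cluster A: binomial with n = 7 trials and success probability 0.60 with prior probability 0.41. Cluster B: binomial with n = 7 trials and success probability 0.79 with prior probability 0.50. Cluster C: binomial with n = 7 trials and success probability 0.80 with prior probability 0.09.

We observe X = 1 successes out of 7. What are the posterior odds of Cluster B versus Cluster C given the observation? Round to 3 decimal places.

Since P(k|x) ∝ π_k f_k(x), the posterior odds are π_i f_i(x) / (π_j f_j(x)).
Binomial probabilities:
  f_A = 0.0172032
  f_B = 0.000474287
  f_C = 0.0003584
Odds = (0.50/0.09) × (0.000474287/0.0003584) = 5.55556 × 1.32334 ≈ 7.352

7.352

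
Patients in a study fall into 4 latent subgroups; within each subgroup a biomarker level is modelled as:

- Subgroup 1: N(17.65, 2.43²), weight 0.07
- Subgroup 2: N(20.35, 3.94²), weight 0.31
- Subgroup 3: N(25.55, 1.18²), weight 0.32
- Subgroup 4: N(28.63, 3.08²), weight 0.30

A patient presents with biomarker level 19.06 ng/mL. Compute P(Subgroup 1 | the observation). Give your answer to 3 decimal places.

0.244

By Bayes' theorem, P(k | x) = w_k f_k(x) / Σ_j w_j f_j(x).
Component likelihoods at x = 19.06 ng/mL:
  L_1 = 0.138737
  L_2 = 0.0959701
  L_3 = 9.12692e-08
  L_4 = 0.0010374
Prior × likelihood for each component:
  w_1·L_1 = 0.07 × 0.138737 = 0.00971161
  w_2·L_2 = 0.31 × 0.0959701 = 0.0297507
  w_3·L_3 = 0.32 × 9.12692e-08 = 2.92061e-08
  w_4·L_4 = 0.30 × 0.0010374 = 0.00031122
Marginal: 0.00971161 + 0.0297507 + 2.92061e-08 + 0.00031122 = 0.0397736
P(Subgroup 1 | the observation) = 0.00971161 / 0.0397736 ≈ 0.244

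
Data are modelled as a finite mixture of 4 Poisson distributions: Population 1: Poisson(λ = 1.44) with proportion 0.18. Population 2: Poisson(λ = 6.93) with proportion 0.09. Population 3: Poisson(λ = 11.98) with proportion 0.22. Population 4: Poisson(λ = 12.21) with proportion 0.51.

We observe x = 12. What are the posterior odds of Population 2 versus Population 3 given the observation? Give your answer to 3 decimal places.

The posterior odds equal the prior odds times the likelihood ratio: (w_i/w_j)·(f_i(x)/f_j(x)).
Evaluate each component's likelihood at the observed value:
  L_1 = 3.93214e-08
  L_2 = 0.0250496
  L_3 = 0.114366
  L_4 = 0.11416
Odds = (0.09/0.22) × (0.0250496/0.114366) = 0.409091 × 0.21903 ≈ 0.090

0.090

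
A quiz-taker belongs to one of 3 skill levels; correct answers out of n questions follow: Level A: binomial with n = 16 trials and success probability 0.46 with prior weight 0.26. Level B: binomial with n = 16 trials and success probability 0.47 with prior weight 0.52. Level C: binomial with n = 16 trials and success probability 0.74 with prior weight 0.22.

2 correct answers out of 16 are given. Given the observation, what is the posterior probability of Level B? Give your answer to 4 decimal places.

The responsibility of component k is w_k f_k(x) divided by Σ_j w_j f_j(x).
Binomial probabilities:
  L_A = C(16,2)·0.46^2·0.54^14 = 120·0.2116·0.000179272 = 0.00455208
  L_B = C(16,2)·0.47^2·0.53^14 = 120·0.2209·0.000137995 = 0.00365796
  L_C = C(16,2)·0.74^2·0.26^14 = 120·0.5476·6.451e-09 = 4.23908e-07
Multiply by the mixture weights:
  w_A·L_A = 0.26 × 0.00455208 = 0.00118354
  w_B·L_B = 0.52 × 0.00365796 = 0.00190214
  w_C·L_C = 0.22 × 4.23908e-07 = 9.32597e-08
Denominator: 0.00118354 + 0.00190214 + 9.32597e-08 = 0.00308577
P(Level B | 2 correct answers out of 16) ≈ 0.6164

0.6164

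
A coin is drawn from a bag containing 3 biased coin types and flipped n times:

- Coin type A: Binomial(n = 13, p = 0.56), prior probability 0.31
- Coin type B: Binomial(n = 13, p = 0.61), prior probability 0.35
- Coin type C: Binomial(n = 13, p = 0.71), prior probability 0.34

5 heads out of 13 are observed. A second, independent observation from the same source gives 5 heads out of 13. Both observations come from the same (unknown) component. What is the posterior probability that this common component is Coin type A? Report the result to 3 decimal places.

0.714

The responsibility of component k is w_k f_k(x) divided by Σ_j w_j f_j(x).
Since both observations come from the same component, the likelihood for component k is f_k(x₁)·f_k(x₂).
  f_A = [C(13,5)·0.56^5·0.44^8 = 1287·0.0550732·0.00140482 = 0.0995727] × [0.0995727] = 0.00991471
  f_B = [C(13,5)·0.61^5·0.39^8 = 1287·0.0844596·0.000535201 = 0.0581761] × [0.0581761] = 0.00338446
  f_C = [C(13,5)·0.71^5·0.29^8 = 1287·0.180423·5.00246e-05 = 0.0116159] × [0.0116159] = 0.00013493
Prior × likelihood for each component:
  w_A·f_A = 0.31 × 0.00991471 = 0.00307356
  w_B·f_B = 0.35 × 0.00338446 = 0.00118456
  w_C·f_C = 0.34 × 0.00013493 = 4.58762e-05
Evidence: 0.00307356 + 0.00118456 + 4.58762e-05 = 0.004304
P(Coin type A | x₁, x₂) = 0.00307356 / 0.004304 ≈ 0.714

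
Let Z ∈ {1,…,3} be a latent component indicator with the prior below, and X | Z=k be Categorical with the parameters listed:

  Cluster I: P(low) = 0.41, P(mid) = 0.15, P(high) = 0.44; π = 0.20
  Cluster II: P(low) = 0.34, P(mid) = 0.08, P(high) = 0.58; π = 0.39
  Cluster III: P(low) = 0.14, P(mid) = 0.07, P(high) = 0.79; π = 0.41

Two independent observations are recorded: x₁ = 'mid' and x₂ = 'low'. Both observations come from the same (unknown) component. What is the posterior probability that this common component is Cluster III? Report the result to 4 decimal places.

0.1492

P(component k | x) = P(Z=k)·f_k(x) / marginal(x), where marginal(x) = Σ_j P(Z=j)·f_j(x).
Since both observations come from the same component, the likelihood for component k is f_k(x₁)·f_k(x₂).
  f_I = [0.15] × [0.41] = 0.0615
  f_II = [0.08] × [0.34] = 0.0272
  f_III = [0.07] × [0.14] = 0.0098
Weight by the priors:
  P(Z=I)·f_I = 0.20 × 0.0615 = 0.0123
  P(Z=II)·f_II = 0.39 × 0.0272 = 0.010608
  P(Z=III)·f_III = 0.41 × 0.0098 = 0.004018
Evidence: 0.0123 + 0.010608 + 0.004018 = 0.026926
Responsibility of Cluster III: 0.004018 / 0.026926 ≈ 0.1492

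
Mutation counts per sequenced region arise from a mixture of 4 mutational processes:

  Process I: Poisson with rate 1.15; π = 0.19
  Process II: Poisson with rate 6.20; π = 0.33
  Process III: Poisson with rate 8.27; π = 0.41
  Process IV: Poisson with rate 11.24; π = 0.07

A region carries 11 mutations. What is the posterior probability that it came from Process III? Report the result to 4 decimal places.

P(component k | x) = π_k·f_k(x) / marginal(x), where marginal(x) = Σ_j π_j·f_j(x).
Poisson probabilities:
  L_I = 3.69047e-08
  L_II = 0.0264562
  L_III = 0.0793943
  L_IV = 0.11907
Weight by the priors:
  π_I·L_I = 0.19 × 3.69047e-08 = 7.0119e-09
  π_II·L_II = 0.33 × 0.0264562 = 0.00873054
  π_III·L_III = 0.41 × 0.0793943 = 0.0325517
  π_IV·L_IV = 0.07 × 0.11907 = 0.00833493
Denominator: 7.0119e-09 + 0.00873054 + 0.0325517 + 0.00833493 = 0.0496171
So the posterior for Process III is 0.0325517 / 0.0496171 ≈ 0.6561.

0.6561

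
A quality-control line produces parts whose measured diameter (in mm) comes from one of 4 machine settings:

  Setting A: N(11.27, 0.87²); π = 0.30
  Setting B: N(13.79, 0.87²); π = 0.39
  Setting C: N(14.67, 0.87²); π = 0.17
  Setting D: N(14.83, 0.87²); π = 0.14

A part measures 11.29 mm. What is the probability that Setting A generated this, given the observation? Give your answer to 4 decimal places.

0.9791

Apply Bayes' rule: the posterior for each component is proportional to its prior times its likelihood at x.
Component likelihoods at x = 11.29 mm:
  p_A = (1/(0.87·√(2π)))·exp(−(11.29−11.27)²/(2·0.87²)) = 0.458554·exp(-0.00026) = 0.458433
  p_B = (1/(0.87·√(2π)))·exp(−(11.29−13.79)²/(2·0.87²)) = 0.458554·exp(-4.12868) = 0.00738459
  p_C = (1/(0.87·√(2π)))·exp(−(11.29−14.67)²/(2·0.87²)) = 0.458554·exp(-7.54684) = 0.000242015
  p_D = (1/(0.87·√(2π)))·exp(−(11.29−14.83)²/(2·0.87²)) = 0.458554·exp(-8.27824) = 0.000116465
Prior × likelihood for each component:
  π_A·p_A = 0.30 × 0.458433 = 0.13753
  π_B·p_B = 0.39 × 0.00738459 = 0.00287999
  π_C·p_C = 0.17 × 0.000242015 = 4.11425e-05
  π_D·p_D = 0.14 × 0.000116465 = 1.63052e-05
Sum: 0.13753 + 0.00287999 + 4.11425e-05 + 1.63052e-05 = 0.140467
P(Setting A | x) ≈ 0.9791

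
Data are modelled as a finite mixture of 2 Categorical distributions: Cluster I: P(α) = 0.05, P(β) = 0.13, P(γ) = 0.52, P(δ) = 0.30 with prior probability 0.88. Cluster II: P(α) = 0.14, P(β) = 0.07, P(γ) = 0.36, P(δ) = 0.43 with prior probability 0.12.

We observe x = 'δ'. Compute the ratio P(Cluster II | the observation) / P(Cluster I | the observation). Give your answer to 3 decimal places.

0.195

Posterior odds = (P(Z=i) f_i(x)) / (P(Z=j) f_j(x)); the normalising sum cancels.
Component likelihoods at x = 'δ':
  p_I = P(δ | comp) = 0.30
  p_II = P(δ | comp) = 0.43
Odds = (0.12/0.88) × (0.43/0.3) = 0.136364 × 1.43333 ≈ 0.195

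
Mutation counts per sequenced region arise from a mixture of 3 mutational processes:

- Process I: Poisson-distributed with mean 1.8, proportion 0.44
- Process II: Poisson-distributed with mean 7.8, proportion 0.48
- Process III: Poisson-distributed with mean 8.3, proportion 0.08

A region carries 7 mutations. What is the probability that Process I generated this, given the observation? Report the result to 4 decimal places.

0.0110

P(component k | x) = π_k·f_k(x) / marginal(x), where marginal(x) = Σ_j π_j·f_j(x).
Poisson probabilities:
  f_I = e^(−1.8)·1.8^7/7! = 0.00200792
  f_II = e^(−7.8)·7.8^7/7! = 0.142802
  f_III = e^(−8.3)·8.3^7/7! = 0.133805
Prior × likelihood for each component:
  π_I·f_I = 0.44 × 0.00200792 = 0.000883486
  π_II·f_II = 0.48 × 0.142802 = 0.068545
  π_III·f_III = 0.08 × 0.133805 = 0.0107044
Evidence: 0.000883486 + 0.068545 + 0.0107044 = 0.0801329
So the posterior for Process I is 0.000883486 / 0.0801329 ≈ 0.0110.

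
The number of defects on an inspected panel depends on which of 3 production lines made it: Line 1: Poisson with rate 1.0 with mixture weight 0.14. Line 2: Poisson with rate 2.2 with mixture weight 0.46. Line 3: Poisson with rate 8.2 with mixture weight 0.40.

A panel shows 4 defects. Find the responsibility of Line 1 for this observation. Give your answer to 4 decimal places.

0.0296

Posterior ∝ prior × likelihood, so P(k | x) ∝ π_k f_k(x); normalise over all components.
Evaluate each component's likelihood at the observed value:
  f_1 = e^(−1.0)·1.0^4/4! = 0.0153283
  f_2 = e^(−2.2)·2.2^4/4! = 0.108151
  f_3 = e^(−8.2)·8.2^4/4! = 0.0517404
Unnormalised posteriors:
  π_1·f_1 = 0.14 × 0.0153283 = 0.00214596
  π_2·f_2 = 0.46 × 0.108151 = 0.0497496
  π_3·f_3 = 0.40 × 0.0517404 = 0.0206961
Evidence: 0.00214596 + 0.0497496 + 0.0206961 = 0.0725917
Responsibility of Line 1: 0.00214596 / 0.0725917 ≈ 0.0296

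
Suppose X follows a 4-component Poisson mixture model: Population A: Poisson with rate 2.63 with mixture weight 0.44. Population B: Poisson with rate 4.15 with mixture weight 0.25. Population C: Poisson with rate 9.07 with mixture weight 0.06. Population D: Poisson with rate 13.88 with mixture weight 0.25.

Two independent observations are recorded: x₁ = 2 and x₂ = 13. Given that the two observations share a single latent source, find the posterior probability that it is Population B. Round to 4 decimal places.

0.3467

Apply Bayes' rule: the posterior for each component is proportional to its prior times its likelihood at x.
Since both observations come from the same component, the likelihood for component k is f_k(x₁)·f_k(x₂).
  p_A = [0.24928] × [3.33388e-06] = 8.31069e-07
  p_B = [0.135751] × [0.000274172] = 3.72192e-05
  p_C = [0.00473297] × [0.0519474] = 0.000245865
  p_D = [9.03112e-05] × [0.10685] = 9.64977e-06
Unnormalised posteriors:
  P(Z=A)·p_A = 0.44 × 8.31069e-07 = 3.6567e-07
  P(Z=B)·p_B = 0.25 × 3.72192e-05 = 9.3048e-06
  P(Z=C)·p_C = 0.06 × 0.000245865 = 1.47519e-05
  P(Z=D)·p_D = 0.25 × 9.64977e-06 = 2.41244e-06
Denominator: 3.6567e-07 + 9.3048e-06 + 1.47519e-05 + 2.41244e-06 = 2.68348e-05
Responsibility of Population B: 9.3048e-06 / 2.68348e-05 ≈ 0.3467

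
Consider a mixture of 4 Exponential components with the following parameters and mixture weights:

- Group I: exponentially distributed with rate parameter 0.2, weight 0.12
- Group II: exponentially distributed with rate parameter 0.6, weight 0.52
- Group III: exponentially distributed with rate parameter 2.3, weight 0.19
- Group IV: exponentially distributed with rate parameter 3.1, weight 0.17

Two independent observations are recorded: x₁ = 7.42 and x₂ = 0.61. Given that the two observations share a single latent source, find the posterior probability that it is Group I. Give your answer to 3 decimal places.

Posterior ∝ prior × likelihood, so P(k | x) ∝ w_k f_k(x); normalise over all components.
Since both observations come from the same component, the likelihood for component k is f_k(x₁)·f_k(x₂).
  p_I = [0.0453458] × [0.17703] = 0.00802755
  p_II = [0.00699314] × [0.416102] = 0.00290986
  p_III = [8.9137e-08] × [0.565474] = 5.04047e-08
  p_IV = [3.17483e-10] × [0.467855] = 1.48536e-10
Weight by the priors:
  w_I·p_I = 0.12 × 0.00802755 = 0.000963306
  w_II·p_II = 0.52 × 0.00290986 = 0.00151313
  w_III·p_III = 0.19 × 5.04047e-08 = 9.57689e-09
  w_IV·p_IV = 0.17 × 1.48536e-10 = 2.52511e-11
Sum: 0.000963306 + 0.00151313 + 9.57689e-09 + 2.52511e-11 = 0.00247644
P(Group I | x) = 0.000963306 / 0.00247644 ≈ 0.389

0.389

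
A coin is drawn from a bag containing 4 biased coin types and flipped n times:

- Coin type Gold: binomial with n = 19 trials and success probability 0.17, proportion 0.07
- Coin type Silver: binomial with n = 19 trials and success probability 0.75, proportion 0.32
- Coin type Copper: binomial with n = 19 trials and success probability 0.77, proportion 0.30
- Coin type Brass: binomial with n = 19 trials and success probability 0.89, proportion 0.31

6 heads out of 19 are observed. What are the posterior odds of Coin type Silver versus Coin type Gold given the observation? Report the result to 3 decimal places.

Posterior odds = (π_i f_i(x)) / (π_j f_j(x)); the normalising sum cancels.
Evaluate each component's likelihood at the observed value:
  L_Gold = C(19,6)·0.17^6·0.83^13 = 27132·2.41376e-05·0.0887187 = 0.0581019
  L_Silver = C(19,6)·0.75^6·0.25^13 = 27132·0.177979·1.49012e-08 = 7.19564e-05
  L_Copper = C(19,6)·0.77^6·0.23^13 = 27132·0.208422·5.04036e-09 = 2.85028e-05
  L_Brass = C(19,6)·0.89^6·0.11^13 = 27132·0.496981·3.45227e-13 = 4.65508e-09
2.30261e-05 / 0.00406713 ≈ 0.006

0.006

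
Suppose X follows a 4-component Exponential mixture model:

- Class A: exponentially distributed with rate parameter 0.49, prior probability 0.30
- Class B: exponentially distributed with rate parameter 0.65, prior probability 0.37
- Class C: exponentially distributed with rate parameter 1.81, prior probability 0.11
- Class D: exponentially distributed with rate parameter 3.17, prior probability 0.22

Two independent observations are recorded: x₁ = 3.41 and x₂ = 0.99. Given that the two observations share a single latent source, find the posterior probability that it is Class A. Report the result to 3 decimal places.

0.479

P(component k | x) = π_k·f_k(x) / marginal(x), where marginal(x) = Σ_j π_j·f_j(x).
Since both observations come from the same component, the likelihood for component k is f_k(x₁)·f_k(x₂).
  p_A = [0.49·e^(−0.49·3.41) = 0.49·e^(−1.6709) = 0.0921581] × [0.301661] = 0.0278005
  p_B = [0.65·e^(−0.65·3.41) = 0.65·e^(−2.2165) = 0.0708434] × [0.341543] = 0.0241961
  p_C = [1.81·e^(−1.81·3.41) = 1.81·e^(−6.1721) = 0.0037772] × [0.301624] = 0.00113929
  p_D = [3.17·e^(−3.17·3.41) = 3.17·e^(−10.8097) = 6.40422e-05] × [0.13744] = 8.80195e-06
Weight by the priors:
  π_A·p_A = 0.30 × 0.0278005 = 0.00834016
  π_B·p_B = 0.37 × 0.0241961 = 0.00895254
  π_C·p_C = 0.11 × 0.00113929 = 0.000125322
  π_D·p_D = 0.22 × 8.80195e-06 = 1.93643e-06
Sum: 0.00834016 + 0.00895254 + 0.000125322 + 1.93643e-06 = 0.01742
P(Class A | x₁, x₂) = 0.00834016 / 0.01742 ≈ 0.479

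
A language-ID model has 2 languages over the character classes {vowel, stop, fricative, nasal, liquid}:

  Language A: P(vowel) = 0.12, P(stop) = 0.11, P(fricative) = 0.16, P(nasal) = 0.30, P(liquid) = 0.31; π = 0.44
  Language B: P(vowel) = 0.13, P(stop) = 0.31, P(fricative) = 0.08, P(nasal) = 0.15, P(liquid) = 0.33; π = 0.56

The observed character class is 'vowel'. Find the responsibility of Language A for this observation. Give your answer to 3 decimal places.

By Bayes' theorem, P(k | x) = π_k f_k(x) / Σ_j π_j f_j(x).
Component likelihoods at x = 'vowel':
  f_A = P(vowel | comp) = 0.12
  f_B = P(vowel | comp) = 0.13
Weight by the priors:
  π_A·f_A = 0.44 × 0.12 = 0.0528
  π_B·f_B = 0.56 × 0.13 = 0.0728
Marginal: 0.0528 + 0.0728 = 0.1256
So the posterior for Language A is 0.0528 / 0.1256 ≈ 0.420.

0.420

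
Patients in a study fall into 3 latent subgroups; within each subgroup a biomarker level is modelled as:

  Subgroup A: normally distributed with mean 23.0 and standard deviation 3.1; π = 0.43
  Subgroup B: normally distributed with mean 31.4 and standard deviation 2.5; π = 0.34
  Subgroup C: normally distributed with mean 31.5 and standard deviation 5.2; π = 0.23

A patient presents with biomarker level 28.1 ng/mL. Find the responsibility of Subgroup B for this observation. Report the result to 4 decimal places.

0.4430

The responsibility of component k is P(Z=k) f_k(x) divided by Σ_j P(Z=j) f_j(x).
Component likelihoods at x = 28.1 ng/mL:
  p_A = (1/(3.1·√(2π)))·exp(−(28.1−23.0)²/(2·3.1²)) = 0.128691·exp(-1.35328) = 0.0332527
  p_B = (1/(2.5·√(2π)))·exp(−(28.1−31.4)²/(2·2.5²)) = 0.159577·exp(-0.87120) = 0.0667748
  p_C = (1/(5.2·√(2π)))·exp(−(28.1−31.5)²/(2·5.2²)) = 0.076720·exp(-0.21376) = 0.0619545
Unnormalised posteriors:
  P(Z=A)·p_A = 0.43 × 0.0332527 = 0.0142987
  P(Z=B)·p_B = 0.34 × 0.0667748 = 0.0227034
  P(Z=C)·p_C = 0.23 × 0.0619545 = 0.0142495
Sum: 0.0142987 + 0.0227034 + 0.0142495 = 0.0512517
P(Subgroup B | x) = 0.0227034 / 0.0512517 ≈ 0.4430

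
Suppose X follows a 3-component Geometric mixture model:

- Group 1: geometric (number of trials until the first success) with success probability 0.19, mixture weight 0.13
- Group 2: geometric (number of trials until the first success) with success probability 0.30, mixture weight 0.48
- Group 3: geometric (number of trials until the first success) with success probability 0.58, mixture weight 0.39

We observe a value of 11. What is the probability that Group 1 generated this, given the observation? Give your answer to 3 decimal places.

P(component k | x) = π_k·f_k(x) / marginal(x), where marginal(x) = Σ_j π_j·f_j(x).
Component likelihoods at x = 11:
  p_1 = 0.19·(1−0.19)^10 = 0.19·0.121577 = 0.0230996
  p_2 = 0.30·(1−0.30)^10 = 0.30·0.0282475 = 0.00847426
  p_3 = 0.58·(1−0.58)^10 = 0.58·0.000170802 = 9.90651e-05
Prior × likelihood for each component:
  π_1·p_1 = 0.13 × 0.0230996 = 0.00300294
  π_2·p_2 = 0.48 × 0.00847426 = 0.00406764
  π_3·p_3 = 0.39 × 9.90651e-05 = 3.86354e-05
Normaliser: 0.00300294 + 0.00406764 + 3.86354e-05 = 0.00710922
P(Group 1 | the observation) ≈ 0.422

0.422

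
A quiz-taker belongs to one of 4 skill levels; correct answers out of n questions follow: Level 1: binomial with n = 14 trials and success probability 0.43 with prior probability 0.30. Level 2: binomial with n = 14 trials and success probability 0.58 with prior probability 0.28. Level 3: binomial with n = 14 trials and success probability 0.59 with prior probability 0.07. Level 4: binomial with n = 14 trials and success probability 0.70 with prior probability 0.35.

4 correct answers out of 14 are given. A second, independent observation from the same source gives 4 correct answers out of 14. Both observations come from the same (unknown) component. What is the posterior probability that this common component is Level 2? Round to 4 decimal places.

0.0222

P(component k | x) = w_k·f_k(x) / marginal(x), where marginal(x) = Σ_j w_j·f_j(x).
Since both observations come from the same component, the likelihood for component k is f_k(x₁)·f_k(x₂).
  f_1 = [0.123896] × [0.123896] = 0.0153502
  f_2 = [0.0193481] × [0.0193481] = 0.00037435
  f_3 = [0.016281] × [0.016281] = 0.00026507
  f_4 = [0.00141918] × [0.00141918] = 2.01408e-06
Multiply by the mixture weights:
  w_1·f_1 = 0.30 × 0.0153502 = 0.00460505
  w_2·f_2 = 0.28 × 0.00037435 = 0.000104818
  w_3·f_3 = 0.07 × 0.00026507 = 1.85549e-05
  w_4·f_4 = 0.35 × 2.01408e-06 = 7.04929e-07
Marginal: 0.00460505 + 0.000104818 + 1.85549e-05 + 7.04929e-07 = 0.00472913
P(Level 2 | data) = 0.000104818 / 0.00472913 ≈ 0.0222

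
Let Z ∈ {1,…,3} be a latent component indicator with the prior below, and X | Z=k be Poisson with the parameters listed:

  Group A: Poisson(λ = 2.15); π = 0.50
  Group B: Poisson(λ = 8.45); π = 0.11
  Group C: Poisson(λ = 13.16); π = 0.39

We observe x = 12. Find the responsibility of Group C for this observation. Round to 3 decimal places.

0.867

The responsibility of component k is P(Z=k) f_k(x) divided by Σ_j P(Z=j) f_j(x).
Evaluate each component's likelihood at the observed value:
  L_A = e^(−2.15)·2.15^12/12! = 2.37242e-06
  L_B = e^(−8.45)·8.45^12/12! = 0.0591773
  L_C = e^(−13.16)·13.16^12/12! = 0.108497
Multiply by the mixture weights:
  P(Z=A)·L_A = 0.50 × 2.37242e-06 = 1.18621e-06
  P(Z=B)·L_B = 0.11 × 0.0591773 = 0.0065095
  P(Z=C)·L_C = 0.39 × 0.108497 = 0.0423139
Marginal: 1.18621e-06 + 0.0065095 + 0.0423139 = 0.0488246
Responsibility of Group C: 0.0423139 / 0.0488246 ≈ 0.867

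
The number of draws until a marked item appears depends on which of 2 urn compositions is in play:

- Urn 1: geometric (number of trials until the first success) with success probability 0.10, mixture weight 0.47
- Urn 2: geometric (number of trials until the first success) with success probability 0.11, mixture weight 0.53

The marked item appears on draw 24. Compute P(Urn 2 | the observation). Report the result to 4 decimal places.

By Bayes' theorem, P(k | x) = w_k f_k(x) / Σ_j w_j f_j(x).
Evaluate each component's likelihood at the observed value:
  L_1 = 0.00886294
  L_2 = 0.00753985
Prior × likelihood for each component:
  w_1·L_1 = 0.47 × 0.00886294 = 0.00416558
  w_2·L_2 = 0.53 × 0.00753985 = 0.00399612
Normaliser: 0.00416558 + 0.00399612 = 0.0081617
P(Urn 2 | 24) = 0.00399612 / 0.0081617 ≈ 0.4896

0.4896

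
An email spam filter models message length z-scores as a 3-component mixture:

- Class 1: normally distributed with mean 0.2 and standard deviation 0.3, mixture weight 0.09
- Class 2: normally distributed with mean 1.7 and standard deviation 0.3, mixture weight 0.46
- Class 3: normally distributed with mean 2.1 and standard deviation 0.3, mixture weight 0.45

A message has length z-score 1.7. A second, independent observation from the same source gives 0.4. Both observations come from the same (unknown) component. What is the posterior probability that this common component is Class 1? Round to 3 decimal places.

The responsibility of component k is w_k f_k(x) divided by Σ_j w_j f_j(x).
Since both observations come from the same component, the likelihood for component k is f_k(x₁)·f_k(x₂).
  p_1 = [4.95573e-06] × [1.06483] = 5.277e-06
  p_2 = [1.32981] × [0.000111236] = 0.000147923
  p_3 = [0.5467] × [1.41563e-07] = 7.73925e-08
Weight by the priors:
  w_1·p_1 = 0.09 × 5.277e-06 = 4.7493e-07
  w_2·p_2 = 0.46 × 0.000147923 = 6.80445e-05
  w_3·p_3 = 0.45 × 7.73925e-08 = 3.48266e-08
Marginal: 4.7493e-07 + 6.80445e-05 + 3.48266e-08 = 6.85542e-05
Responsibility of Class 1: 4.7493e-07 / 6.85542e-05 ≈ 0.007

0.007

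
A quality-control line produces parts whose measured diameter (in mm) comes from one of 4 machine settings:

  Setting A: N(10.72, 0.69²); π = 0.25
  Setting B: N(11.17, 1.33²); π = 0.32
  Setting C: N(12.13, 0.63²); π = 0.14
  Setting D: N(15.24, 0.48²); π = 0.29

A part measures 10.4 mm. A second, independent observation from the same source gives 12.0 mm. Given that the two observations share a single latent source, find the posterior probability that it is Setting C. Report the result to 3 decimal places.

The responsibility of component k is P(Z=k) f_k(x) divided by Σ_j P(Z=j) f_j(x).
Since both observations come from the same component, the likelihood for component k is f_k(x₁)·f_k(x₂).
  L_A = [(1/(0.69·√(2π)))·exp(−(10.4−10.72)²/(2·0.69²)) = 0.578177·exp(-0.10754) = 0.519226] × [0.103465] = 0.0537218
  L_B = [(1/(1.33·√(2π)))·exp(−(10.4−11.17)²/(2·1.33²)) = 0.299957·exp(-0.16759) = 0.253673] × [0.246882] = 0.0626275
  L_C = [(1/(0.63·√(2π)))·exp(−(10.4−12.13)²/(2·0.63²)) = 0.633242·exp(-3.77035) = 0.0145925] × [0.619903] = 0.00904592
  L_D = [(1/(0.48·√(2π)))·exp(−(10.4−15.24)²/(2·0.48²)) = 0.831130·exp(-50.83681) = 6.94264e-23] × [1.06145e-10] = 7.36923e-33
Prior × likelihood for each component:
  P(Z=A)·L_A = 0.25 × 0.0537218 = 0.0134304
  P(Z=B)·L_B = 0.32 × 0.0626275 = 0.0200408
  P(Z=C)·L_C = 0.14 × 0.00904592 = 0.00126643
  P(Z=D)·L_D = 0.29 × 7.36923e-33 = 2.13708e-33
Denominator: 0.0134304 + 0.0200408 + 0.00126643 + 2.13708e-33 = 0.0347377
P(Setting C | x) = 0.00126643 / 0.0347377 ≈ 0.036

0.036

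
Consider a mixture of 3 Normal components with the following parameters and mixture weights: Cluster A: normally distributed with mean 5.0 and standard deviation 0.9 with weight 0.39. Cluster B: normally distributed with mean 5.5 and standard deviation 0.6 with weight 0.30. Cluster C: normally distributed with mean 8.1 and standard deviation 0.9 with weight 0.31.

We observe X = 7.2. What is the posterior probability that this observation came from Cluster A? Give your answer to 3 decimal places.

0.091

The responsibility of component k is π_k f_k(x) divided by Σ_j π_j f_j(x).
Normal densities:
  p_A = (1/(0.9·√(2π)))·exp(−(7.2−5.0)²/(2·0.9²)) = 0.443269·exp(-2.98765) = 0.0223432
  p_B = (1/(0.6·√(2π)))·exp(−(7.2−5.5)²/(2·0.6²)) = 0.664904·exp(-4.01389) = 0.0120102
  p_C = (1/(0.9·√(2π)))·exp(−(7.2−8.1)²/(2·0.9²)) = 0.443269·exp(-0.50000) = 0.268856
Multiply by the mixture weights:
  π_A·p_A = 0.39 × 0.0223432 = 0.00871386
  π_B·p_B = 0.30 × 0.0120102 = 0.00360305
  π_C·p_C = 0.31 × 0.268856 = 0.0833455
Sum: 0.00871386 + 0.00360305 + 0.0833455 = 0.0956624
So the posterior for Cluster A is 0.00871386 / 0.0956624 ≈ 0.091.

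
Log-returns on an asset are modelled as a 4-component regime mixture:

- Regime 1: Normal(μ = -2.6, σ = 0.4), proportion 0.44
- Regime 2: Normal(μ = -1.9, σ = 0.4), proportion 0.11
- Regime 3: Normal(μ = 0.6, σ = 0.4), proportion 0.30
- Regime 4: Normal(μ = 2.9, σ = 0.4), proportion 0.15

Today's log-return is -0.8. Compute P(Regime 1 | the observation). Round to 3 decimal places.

Posterior ∝ prior × likelihood, so P(k | x) ∝ w_k f_k(x); normalise over all components.
Component likelihoods at x = -0.8:
  L_1 = (1/(0.4·√(2π)))·exp(−(-0.8−-2.6)²/(2·0.4²)) = 0.997356·exp(-10.12500) = 3.99594e-05
  L_2 = (1/(0.4·√(2π)))·exp(−(-0.8−-1.9)²/(2·0.4²)) = 0.997356·exp(-3.78125) = 0.0227339
  L_3 = (1/(0.4·√(2π)))·exp(−(-0.8−0.6)²/(2·0.4²)) = 0.997356·exp(-6.12500) = 0.00218171
  L_4 = (1/(0.4·√(2π)))·exp(−(-0.8−2.9)²/(2·0.4²)) = 0.997356·exp(-42.78125) = 2.62536e-19
Multiply by the mixture weights:
  w_1·L_1 = 0.44 × 3.99594e-05 = 1.75821e-05
  w_2·L_2 = 0.11 × 0.0227339 = 0.00250073
  w_3·L_3 = 0.30 × 0.00218171 = 0.000654512
  w_4·L_4 = 0.15 × 2.62536e-19 = 3.93804e-20
Sum: 1.75821e-05 + 0.00250073 + 0.000654512 + 3.93804e-20 = 0.00317282
Responsibility of Regime 1: 1.75821e-05 / 0.00317282 ≈ 0.006

0.006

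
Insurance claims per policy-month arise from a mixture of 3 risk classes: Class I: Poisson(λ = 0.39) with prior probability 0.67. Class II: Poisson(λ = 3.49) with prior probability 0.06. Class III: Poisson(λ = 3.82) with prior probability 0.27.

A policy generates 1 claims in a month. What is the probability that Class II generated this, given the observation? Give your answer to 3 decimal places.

P(component k | x) = w_k·f_k(x) / marginal(x), where marginal(x) = Σ_j w_j·f_j(x).
Evaluate each component's likelihood at the observed value:
  L_I = 0.264052
  L_II = 0.106448
  L_III = 0.0837642
Prior × likelihood for each component:
  w_I·L_I = 0.67 × 0.264052 = 0.176915
  w_II·L_II = 0.06 × 0.106448 = 0.00638688
  w_III·L_III = 0.27 × 0.0837642 = 0.0226163
Marginal: 0.176915 + 0.00638688 + 0.0226163 = 0.205918
Responsibility of Class II: 0.00638688 / 0.205918 ≈ 0.031

0.031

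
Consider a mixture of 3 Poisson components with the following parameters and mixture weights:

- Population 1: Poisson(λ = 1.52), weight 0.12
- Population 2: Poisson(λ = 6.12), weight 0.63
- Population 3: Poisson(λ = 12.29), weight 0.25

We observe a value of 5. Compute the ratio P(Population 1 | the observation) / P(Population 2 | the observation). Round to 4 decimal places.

Since P(k|x) ∝ π_k f_k(x), the posterior odds are π_i f_i(x) / (π_j f_j(x)).
Component likelihoods at x = 5:
  p_1 = e^(−1.52)·1.52^5/5! = 0.014788
  p_2 = e^(−6.12)·6.12^5/5! = 0.157287
  p_3 = e^(−12.29)·12.29^5/5! = 0.0107423
0.00177456 / 0.099091 ≈ 0.0179

0.0179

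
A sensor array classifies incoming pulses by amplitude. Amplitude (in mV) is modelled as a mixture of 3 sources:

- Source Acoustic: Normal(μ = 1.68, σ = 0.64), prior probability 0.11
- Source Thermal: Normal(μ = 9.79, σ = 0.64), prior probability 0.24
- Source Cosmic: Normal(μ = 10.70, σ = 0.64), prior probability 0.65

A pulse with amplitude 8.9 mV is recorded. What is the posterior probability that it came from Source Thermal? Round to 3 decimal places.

0.880

P(component k | x) = π_k·f_k(x) / marginal(x), where marginal(x) = Σ_j π_j·f_j(x).
Evaluate each component's likelihood at the observed value:
  f_Acoustic = 1.44258e-28
  f_Thermal = 0.23703
  f_Cosmic = 0.0119416
Unnormalised posteriors:
  π_Acoustic·f_Acoustic = 0.11 × 1.44258e-28 = 1.58683e-29
  π_Thermal·f_Thermal = 0.24 × 0.23703 = 0.0568871
  π_Cosmic·f_Cosmic = 0.65 × 0.0119416 = 0.00776202
Normaliser: 1.58683e-29 + 0.0568871 + 0.00776202 = 0.0646491
P(Source Thermal | data) ≈ 0.880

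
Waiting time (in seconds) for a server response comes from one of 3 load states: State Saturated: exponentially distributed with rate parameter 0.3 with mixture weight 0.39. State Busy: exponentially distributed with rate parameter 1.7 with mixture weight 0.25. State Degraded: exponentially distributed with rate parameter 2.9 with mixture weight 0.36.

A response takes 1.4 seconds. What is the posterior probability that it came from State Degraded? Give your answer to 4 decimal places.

Apply Bayes' rule: the posterior for each component is proportional to its prior times its likelihood at x.
Exponential densities:
  p_Saturated = 0.3·e^(−0.3·1.4) = 0.3·e^(−0.4200) = 0.197114
  p_Busy = 1.7·e^(−1.7·1.4) = 1.7·e^(−2.3800) = 0.157336
  p_Degraded = 2.9·e^(−2.9·1.4) = 2.9·e^(−4.0600) = 0.0500222
Unnormalised posteriors:
  w_Saturated·p_Saturated = 0.39 × 0.197114 = 0.0768745
  w_Busy·p_Busy = 0.25 × 0.157336 = 0.039334
  w_Degraded·p_Degraded = 0.36 × 0.0500222 = 0.018008
Sum: 0.0768745 + 0.039334 + 0.018008 = 0.134216
Responsibility of State Degraded: 0.018008 / 0.134216 ≈ 0.1342

0.1342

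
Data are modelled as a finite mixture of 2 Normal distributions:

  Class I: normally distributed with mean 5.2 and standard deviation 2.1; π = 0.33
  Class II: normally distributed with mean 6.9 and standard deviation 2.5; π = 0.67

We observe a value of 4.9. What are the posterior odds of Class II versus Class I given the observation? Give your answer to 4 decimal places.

Posterior odds = (w_i f_i(x)) / (w_j f_j(x)); the normalising sum cancels.
Component likelihoods at x = 4.9:
  f_I = 0.188044
  f_II = 0.115877
Posterior odds = (w_II·f_II) / (w_I·f_I) = (0.67·0.115877) / (0.33·0.188044) = 0.0776373 / 0.0620545 ≈ 1.2511

1.2511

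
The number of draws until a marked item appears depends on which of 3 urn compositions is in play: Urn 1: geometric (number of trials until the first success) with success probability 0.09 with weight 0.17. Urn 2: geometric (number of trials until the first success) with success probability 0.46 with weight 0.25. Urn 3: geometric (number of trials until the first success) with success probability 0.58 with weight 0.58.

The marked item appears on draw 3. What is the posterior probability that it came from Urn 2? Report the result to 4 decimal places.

P(component k | x) = π_k·f_k(x) / marginal(x), where marginal(x) = Σ_j π_j·f_j(x).
Evaluate each component's likelihood at the observed value:
  p_1 = 0.09·(1−0.09)^2 = 0.09·0.8281 = 0.074529
  p_2 = 0.46·(1−0.46)^2 = 0.46·0.2916 = 0.134136
  p_3 = 0.58·(1−0.58)^2 = 0.58·0.1764 = 0.102312
Multiply by the mixture weights:
  π_1·p_1 = 0.17 × 0.074529 = 0.0126699
  π_2·p_2 = 0.25 × 0.134136 = 0.033534
  π_3·p_3 = 0.58 × 0.102312 = 0.059341
Marginal: 0.0126699 + 0.033534 + 0.059341 = 0.105545
So the posterior for Urn 2 is 0.033534 / 0.105545 ≈ 0.3177.

0.3177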